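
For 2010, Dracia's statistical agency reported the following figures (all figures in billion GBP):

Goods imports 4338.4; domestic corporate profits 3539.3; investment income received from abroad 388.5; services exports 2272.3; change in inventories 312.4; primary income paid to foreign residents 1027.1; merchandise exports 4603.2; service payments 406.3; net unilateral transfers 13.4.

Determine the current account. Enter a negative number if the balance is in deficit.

1505.6

Goods balance = 4603.2 - 4338.4 = 264.8
Services balance = 2272.3 - 406.3 = 1866.0
Trade balance (goods + services) = 264.8 + 1866.0 = 2130.8
Net primary income = 388.5 - 1027.1 = -638.6
Net secondary income = 13.4
Current account = 2130.8 + (-638.6) + 13.4 = 1505.6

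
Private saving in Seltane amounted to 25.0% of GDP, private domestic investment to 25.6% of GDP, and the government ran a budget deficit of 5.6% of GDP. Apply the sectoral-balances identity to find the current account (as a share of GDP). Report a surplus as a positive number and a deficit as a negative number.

-6.2

By the sectoral-balances identity, CA = (S_private - I) + (T - G).
Private balance = 25.0 - 25.6 = -0.6
Government balance (T - G) = -5.6
CA = -0.6 + (-5.6) = -6.2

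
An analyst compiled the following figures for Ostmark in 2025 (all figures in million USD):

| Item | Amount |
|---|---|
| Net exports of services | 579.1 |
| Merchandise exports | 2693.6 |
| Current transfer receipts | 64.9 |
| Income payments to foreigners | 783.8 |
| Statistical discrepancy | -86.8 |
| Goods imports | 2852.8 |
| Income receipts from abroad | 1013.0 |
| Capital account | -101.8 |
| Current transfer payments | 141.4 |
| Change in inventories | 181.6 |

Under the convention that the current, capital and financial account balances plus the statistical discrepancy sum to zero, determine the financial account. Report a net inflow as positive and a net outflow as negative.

-384.0

Goods balance = 2693.6 - 2852.8 = -159.2
Services balance = 579.1
Trade balance (goods + services) = -159.2 + 579.1 = 419.9
Net primary income = 1013.0 - 783.8 = 229.2
Net secondary income = 64.9 - 141.4 = -76.5
Current account = 419.9 + 229.2 + (-76.5) = 572.6
Financial account = -(572.6 + (-101.8) + (-86.8)) = -384.0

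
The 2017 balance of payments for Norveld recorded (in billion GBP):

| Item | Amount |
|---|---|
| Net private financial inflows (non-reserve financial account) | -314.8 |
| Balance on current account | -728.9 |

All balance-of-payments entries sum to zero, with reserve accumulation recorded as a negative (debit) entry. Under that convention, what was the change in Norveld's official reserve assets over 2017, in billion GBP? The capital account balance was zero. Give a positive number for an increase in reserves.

-1043.7

Official reserve transactions balance = -((-728.9) + (-314.8)) = 1043.7
An accumulation of reserves is recorded as a debit (negative entry), so the change in the stock of reserves is the negative of that balance.
Change in official reserves = -(1043.7) = -1043.7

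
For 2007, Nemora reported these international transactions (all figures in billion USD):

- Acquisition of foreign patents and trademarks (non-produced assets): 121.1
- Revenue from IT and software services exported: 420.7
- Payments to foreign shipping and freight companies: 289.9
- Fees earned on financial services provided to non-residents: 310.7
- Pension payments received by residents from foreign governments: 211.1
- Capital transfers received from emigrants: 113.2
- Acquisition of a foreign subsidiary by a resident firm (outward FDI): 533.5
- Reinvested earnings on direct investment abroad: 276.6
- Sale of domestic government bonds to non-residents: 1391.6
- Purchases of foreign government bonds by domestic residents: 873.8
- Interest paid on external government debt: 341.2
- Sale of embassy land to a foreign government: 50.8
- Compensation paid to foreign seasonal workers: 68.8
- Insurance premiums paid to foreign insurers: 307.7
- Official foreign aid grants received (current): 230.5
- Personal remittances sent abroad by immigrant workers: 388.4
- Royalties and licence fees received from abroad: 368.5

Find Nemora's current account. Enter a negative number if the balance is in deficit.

422.1

Services: 420.7 - 289.9 + 368.5 - 307.7 + 310.7 = 502.3
Primary income: -341.2 - 68.8 + 276.6 = -133.4
Secondary income: -388.4 + 230.5 + 211.1 = 53.2
Current account = 502.3 + (-133.4) + 53.2 = 422.1
(Excluded from the current account — capital account: acquisition of foreign patents and trademarks (non-produced assets) 121.1, capital transfers received from emigrants 113.2, sale of embassy land to a foreign government 50.8; financial account: acquisition of a foreign subsidiary by a resident firm (outward FDI) 533.5, sale of domestic government bonds to non-residents 1391.6, purchases of foreign government bonds by domestic residents 873.8.)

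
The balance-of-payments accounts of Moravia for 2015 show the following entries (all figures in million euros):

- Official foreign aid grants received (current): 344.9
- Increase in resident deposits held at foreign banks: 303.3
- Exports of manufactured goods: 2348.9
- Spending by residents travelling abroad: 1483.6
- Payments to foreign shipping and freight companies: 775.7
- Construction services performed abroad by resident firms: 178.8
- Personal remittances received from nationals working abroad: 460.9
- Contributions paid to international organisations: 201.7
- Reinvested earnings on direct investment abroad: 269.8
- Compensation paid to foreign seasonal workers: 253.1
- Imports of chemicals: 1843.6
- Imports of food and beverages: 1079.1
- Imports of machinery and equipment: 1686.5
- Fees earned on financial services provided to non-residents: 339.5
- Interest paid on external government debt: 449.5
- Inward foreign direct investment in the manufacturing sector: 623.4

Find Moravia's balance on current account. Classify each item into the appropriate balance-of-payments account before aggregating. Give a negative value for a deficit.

-3830.0

Goods: -1843.6 - 1079.1 + 2348.9 - 1686.5 = -2260.3
Services: -1483.6 - 775.7 + 339.5 + 178.8 = -1741.0
Primary income: 269.8 - 253.1 - 449.5 = -432.8
Secondary income: 460.9 - 201.7 + 344.9 = 604.1
Current account = (-2260.3) + (-1741.0) + (-432.8) + 604.1 = -3830.0
(Excluded from the current account — financial account: increase in resident deposits held at foreign banks 303.3, inward foreign direct investment in the manufacturing sector 623.4.)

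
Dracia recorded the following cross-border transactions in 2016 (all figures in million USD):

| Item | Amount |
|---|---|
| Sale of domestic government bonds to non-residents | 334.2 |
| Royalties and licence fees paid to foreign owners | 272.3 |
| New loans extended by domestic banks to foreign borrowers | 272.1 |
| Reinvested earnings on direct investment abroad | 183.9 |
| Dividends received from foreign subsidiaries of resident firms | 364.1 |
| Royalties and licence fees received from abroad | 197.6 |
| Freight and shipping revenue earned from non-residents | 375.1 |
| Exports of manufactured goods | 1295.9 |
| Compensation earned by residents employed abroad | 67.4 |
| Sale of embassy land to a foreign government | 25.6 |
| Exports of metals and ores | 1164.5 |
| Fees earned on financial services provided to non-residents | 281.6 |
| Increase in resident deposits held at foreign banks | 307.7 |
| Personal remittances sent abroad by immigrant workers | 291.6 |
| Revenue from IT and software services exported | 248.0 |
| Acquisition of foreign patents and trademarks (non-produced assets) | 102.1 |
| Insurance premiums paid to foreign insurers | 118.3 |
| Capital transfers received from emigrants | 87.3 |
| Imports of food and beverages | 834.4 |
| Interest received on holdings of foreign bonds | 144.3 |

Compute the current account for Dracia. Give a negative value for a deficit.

2805.8

Goods: 1295.9 - 834.4 + 1164.5 = 1626.0
Services: 197.6 + 375.1 - 118.3 + 281.6 + 248.0 - 272.3 = 711.7
Primary income: 144.3 + 364.1 + 67.4 + 183.9 = 759.7
Secondary income: -291.6
Current account = 1626.0 + 711.7 + 759.7 + (-291.6) = 2805.8
(Excluded from the current account — financial account: sale of domestic government bonds to non-residents 334.2, new loans extended by domestic banks to foreign borrowers 272.1, increase in resident deposits held at foreign banks 307.7; capital account: sale of embassy land to a foreign government 25.6, acquisition of foreign patents and trademarks (non-produced assets) 102.1, capital transfers received from emigrants 87.3.)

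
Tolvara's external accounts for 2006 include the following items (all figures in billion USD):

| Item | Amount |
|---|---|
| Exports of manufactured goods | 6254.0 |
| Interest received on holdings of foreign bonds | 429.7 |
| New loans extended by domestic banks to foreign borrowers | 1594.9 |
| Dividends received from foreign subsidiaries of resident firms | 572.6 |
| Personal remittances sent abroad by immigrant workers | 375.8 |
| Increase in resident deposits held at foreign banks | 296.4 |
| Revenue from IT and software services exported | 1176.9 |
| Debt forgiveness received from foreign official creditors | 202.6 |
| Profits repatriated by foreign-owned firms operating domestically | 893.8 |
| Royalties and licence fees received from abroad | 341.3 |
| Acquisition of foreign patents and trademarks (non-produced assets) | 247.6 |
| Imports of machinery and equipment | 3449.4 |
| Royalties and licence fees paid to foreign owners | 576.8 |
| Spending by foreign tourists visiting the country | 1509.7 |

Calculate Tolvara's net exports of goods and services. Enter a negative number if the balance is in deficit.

Goods: -3449.4 + 6254.0 = 2804.6
Services: 341.3 + 1176.9 + 1509.7 - 576.8 = 2451.1
Trade balance = 2804.6 + 2451.1 = 5255.7
(Excluded from the trade balance — primary income: interest received on holdings of foreign bonds 429.7, dividends received from foreign subsidiaries of resident firms 572.6, profits repatriated by foreign-owned firms operating domestically 893.8; financial account: new loans extended by domestic banks to foreign borrowers 1594.9, increase in resident deposits held at foreign banks 296.4; secondary income: personal remittances sent abroad by immigrant workers 375.8; capital account: debt forgiveness received from foreign official creditors 202.6, acquisition of foreign patents and trademarks (non-produced assets) 247.6.)

5255.7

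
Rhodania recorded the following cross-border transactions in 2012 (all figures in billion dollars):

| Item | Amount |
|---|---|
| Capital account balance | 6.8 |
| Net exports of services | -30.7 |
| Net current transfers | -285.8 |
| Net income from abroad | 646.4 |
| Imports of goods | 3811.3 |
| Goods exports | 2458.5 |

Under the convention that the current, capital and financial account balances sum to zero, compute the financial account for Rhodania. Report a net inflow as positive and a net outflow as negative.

1016.1

Goods balance = 2458.5 - 3811.3 = -1352.8
Services balance = -30.7
Trade balance (goods + services) = -1352.8 + (-30.7) = -1383.5
Net primary income = 646.4
Net secondary income = -285.8
Current account = -1383.5 + 646.4 + (-285.8) = -1022.9
Financial account = -(-1022.9 + 6.8) = 1016.1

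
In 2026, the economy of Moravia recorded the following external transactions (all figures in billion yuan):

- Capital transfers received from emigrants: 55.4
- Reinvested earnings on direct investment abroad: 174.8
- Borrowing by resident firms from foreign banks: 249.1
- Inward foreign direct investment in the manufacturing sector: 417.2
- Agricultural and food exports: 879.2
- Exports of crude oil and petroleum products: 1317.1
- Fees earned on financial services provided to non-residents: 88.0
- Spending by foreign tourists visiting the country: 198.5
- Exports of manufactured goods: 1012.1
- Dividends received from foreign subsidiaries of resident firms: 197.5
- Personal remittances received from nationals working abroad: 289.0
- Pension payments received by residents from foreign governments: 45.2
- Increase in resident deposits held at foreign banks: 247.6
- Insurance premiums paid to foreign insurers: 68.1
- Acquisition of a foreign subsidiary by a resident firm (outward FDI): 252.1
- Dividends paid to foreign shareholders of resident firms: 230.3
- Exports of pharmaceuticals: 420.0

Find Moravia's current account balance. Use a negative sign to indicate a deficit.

Goods: 420.0 + 879.2 + 1317.1 + 1012.1 = 3628.4
Services: 88.0 + 198.5 - 68.1 = 218.4
Primary income: 174.8 - 230.3 + 197.5 = 142.0
Secondary income: 289.0 + 45.2 = 334.2
Current account = 3628.4 + 218.4 + 142.0 + 334.2 = 4323.0
(Excluded from the current account — capital account: capital transfers received from emigrants 55.4; financial account: borrowing by resident firms from foreign banks 249.1, inward foreign direct investment in the manufacturing sector 417.2, increase in resident deposits held at foreign banks 247.6, acquisition of a foreign subsidiary by a resident firm (outward FDI) 252.1.)

4323.0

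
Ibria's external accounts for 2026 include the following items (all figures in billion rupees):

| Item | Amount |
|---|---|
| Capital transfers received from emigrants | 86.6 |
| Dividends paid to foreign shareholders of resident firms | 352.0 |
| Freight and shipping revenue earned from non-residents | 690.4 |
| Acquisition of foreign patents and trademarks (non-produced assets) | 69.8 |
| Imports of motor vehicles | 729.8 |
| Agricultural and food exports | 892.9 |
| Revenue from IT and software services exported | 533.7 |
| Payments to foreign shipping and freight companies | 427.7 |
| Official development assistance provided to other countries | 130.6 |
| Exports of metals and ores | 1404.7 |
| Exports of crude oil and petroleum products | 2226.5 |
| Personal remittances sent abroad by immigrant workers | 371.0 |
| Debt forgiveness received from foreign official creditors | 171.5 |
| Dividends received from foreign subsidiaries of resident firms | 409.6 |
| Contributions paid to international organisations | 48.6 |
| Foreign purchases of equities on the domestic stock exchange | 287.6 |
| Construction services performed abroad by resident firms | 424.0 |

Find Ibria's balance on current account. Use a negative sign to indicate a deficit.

Goods: 892.9 - 729.8 + 1404.7 + 2226.5 = 3794.3
Services: 690.4 + 424.0 - 427.7 + 533.7 = 1220.4
Primary income: -352.0 + 409.6 = 57.6
Secondary income: -371.0 - 48.6 - 130.6 = -550.2
Current account = 3794.3 + 1220.4 + 57.6 + (-550.2) = 4522.1
(Excluded from the current account — capital account: capital transfers received from emigrants 86.6, acquisition of foreign patents and trademarks (non-produced assets) 69.8, debt forgiveness received from foreign official creditors 171.5; financial account: foreign purchases of equities on the domestic stock exchange 287.6.)

4522.1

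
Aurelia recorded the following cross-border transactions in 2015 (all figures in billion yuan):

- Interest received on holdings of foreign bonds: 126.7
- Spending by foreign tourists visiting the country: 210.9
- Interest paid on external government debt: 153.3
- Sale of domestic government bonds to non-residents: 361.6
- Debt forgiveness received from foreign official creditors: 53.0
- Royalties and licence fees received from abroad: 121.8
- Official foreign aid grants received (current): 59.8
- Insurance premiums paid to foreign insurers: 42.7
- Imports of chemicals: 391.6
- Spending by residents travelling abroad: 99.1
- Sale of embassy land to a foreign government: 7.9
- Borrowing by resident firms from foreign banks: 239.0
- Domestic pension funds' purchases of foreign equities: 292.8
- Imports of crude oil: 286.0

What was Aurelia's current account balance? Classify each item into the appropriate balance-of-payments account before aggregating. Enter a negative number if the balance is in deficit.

-453.5

Goods: -286.0 - 391.6 = -677.6
Services: -42.7 + 121.8 - 99.1 + 210.9 = 190.9
Primary income: -153.3 + 126.7 = -26.6
Secondary income: 59.8
Current account = (-677.6) + 190.9 + (-26.6) + 59.8 = -453.5
(Excluded from the current account — financial account: sale of domestic government bonds to non-residents 361.6, borrowing by resident firms from foreign banks 239.0, domestic pension funds' purchases of foreign equities 292.8; capital account: debt forgiveness received from foreign official creditors 53.0, sale of embassy land to a foreign government 7.9.)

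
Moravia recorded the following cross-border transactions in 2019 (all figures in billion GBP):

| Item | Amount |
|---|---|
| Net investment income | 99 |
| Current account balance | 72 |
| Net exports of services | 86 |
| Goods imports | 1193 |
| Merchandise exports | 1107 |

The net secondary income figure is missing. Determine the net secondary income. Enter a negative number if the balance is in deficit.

Current account = goods balance + services balance + net primary income + net secondary income
Sum of the known components = 99
Net secondary income = CA - (known components) = 72 - 99 = -27

-27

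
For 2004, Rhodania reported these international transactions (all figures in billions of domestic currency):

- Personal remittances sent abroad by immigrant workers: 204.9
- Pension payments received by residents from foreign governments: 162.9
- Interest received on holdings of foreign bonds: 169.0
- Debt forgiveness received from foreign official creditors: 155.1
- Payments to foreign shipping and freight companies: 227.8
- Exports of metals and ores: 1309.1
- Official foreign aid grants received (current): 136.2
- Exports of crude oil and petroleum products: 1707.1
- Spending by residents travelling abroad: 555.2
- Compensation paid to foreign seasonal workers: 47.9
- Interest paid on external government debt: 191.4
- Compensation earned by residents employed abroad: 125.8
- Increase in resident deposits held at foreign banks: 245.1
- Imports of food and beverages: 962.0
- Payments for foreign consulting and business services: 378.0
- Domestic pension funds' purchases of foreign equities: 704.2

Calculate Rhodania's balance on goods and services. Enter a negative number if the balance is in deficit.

893.2

Goods: 1309.1 - 962.0 + 1707.1 = 2054.2
Services: -227.8 - 555.2 - 378.0 = -1161.0
Trade balance = 2054.2 + (-1161.0) = 893.2
(Excluded from the trade balance — secondary income: personal remittances sent abroad by immigrant workers 204.9, pension payments received by residents from foreign governments 162.9, official foreign aid grants received (current) 136.2; primary income: interest received on holdings of foreign bonds 169.0, compensation paid to foreign seasonal workers 47.9, interest paid on external government debt 191.4, compensation earned by residents employed abroad 125.8; capital account: debt forgiveness received from foreign official creditors 155.1; financial account: increase in resident deposits held at foreign banks 245.1, domestic pension funds' purchases of foreign equities 704.2.)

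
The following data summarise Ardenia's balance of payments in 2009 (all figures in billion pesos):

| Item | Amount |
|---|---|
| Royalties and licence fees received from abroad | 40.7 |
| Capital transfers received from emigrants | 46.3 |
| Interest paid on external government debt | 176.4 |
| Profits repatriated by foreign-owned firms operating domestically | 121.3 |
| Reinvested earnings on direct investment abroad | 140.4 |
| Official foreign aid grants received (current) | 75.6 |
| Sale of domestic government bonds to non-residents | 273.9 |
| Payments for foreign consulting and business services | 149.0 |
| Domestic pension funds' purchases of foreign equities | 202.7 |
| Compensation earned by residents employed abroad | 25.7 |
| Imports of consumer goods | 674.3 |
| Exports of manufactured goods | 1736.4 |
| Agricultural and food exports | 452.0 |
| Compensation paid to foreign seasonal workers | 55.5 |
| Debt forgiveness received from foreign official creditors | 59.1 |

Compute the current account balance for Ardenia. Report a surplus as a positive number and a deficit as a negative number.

Goods: 452.0 + 1736.4 - 674.3 = 1514.1
Services: 40.7 - 149.0 = -108.3
Primary income: -176.4 - 55.5 + 25.7 - 121.3 + 140.4 = -187.1
Secondary income: 75.6
Current account = 1514.1 + (-108.3) + (-187.1) + 75.6 = 1294.3
(Excluded from the current account — capital account: capital transfers received from emigrants 46.3, debt forgiveness received from foreign official creditors 59.1; financial account: sale of domestic government bonds to non-residents 273.9, domestic pension funds' purchases of foreign equities 202.7.)

1294.3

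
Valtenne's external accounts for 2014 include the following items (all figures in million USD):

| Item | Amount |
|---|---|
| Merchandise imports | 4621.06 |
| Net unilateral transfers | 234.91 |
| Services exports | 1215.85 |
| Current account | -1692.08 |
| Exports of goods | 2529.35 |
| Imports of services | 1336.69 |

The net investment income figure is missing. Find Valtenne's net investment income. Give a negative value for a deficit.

285.56

Current account = goods balance + services balance + net primary income + net secondary income
Sum of the known components = -1977.64
Net investment income = CA - (known components) = -1692.08 - (-1977.64) = 285.56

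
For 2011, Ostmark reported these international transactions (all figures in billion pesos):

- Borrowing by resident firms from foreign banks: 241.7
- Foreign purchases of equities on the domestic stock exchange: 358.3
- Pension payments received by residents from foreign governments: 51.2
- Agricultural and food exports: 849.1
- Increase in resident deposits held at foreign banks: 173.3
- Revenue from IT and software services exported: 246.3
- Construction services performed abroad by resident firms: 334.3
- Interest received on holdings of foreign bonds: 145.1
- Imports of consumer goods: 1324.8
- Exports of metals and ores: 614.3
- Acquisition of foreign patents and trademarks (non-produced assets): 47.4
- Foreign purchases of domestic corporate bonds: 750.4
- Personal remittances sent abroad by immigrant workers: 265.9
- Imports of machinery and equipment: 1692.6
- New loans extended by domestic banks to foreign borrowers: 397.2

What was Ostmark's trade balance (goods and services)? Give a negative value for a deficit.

Goods: 614.3 - 1324.8 - 1692.6 + 849.1 = -1554.0
Services: 246.3 + 334.3 = 580.6
Trade balance = -1554.0 + 580.6 = -973.4
(Excluded from the trade balance — financial account: borrowing by resident firms from foreign banks 241.7, foreign purchases of equities on the domestic stock exchange 358.3, increase in resident deposits held at foreign banks 173.3, foreign purchases of domestic corporate bonds 750.4, new loans extended by domestic banks to foreign borrowers 397.2; secondary income: pension payments received by residents from foreign governments 51.2, personal remittances sent abroad by immigrant workers 265.9; primary income: interest received on holdings of foreign bonds 145.1; capital account: acquisition of foreign patents and trademarks (non-produced assets) 47.4.)

-973.4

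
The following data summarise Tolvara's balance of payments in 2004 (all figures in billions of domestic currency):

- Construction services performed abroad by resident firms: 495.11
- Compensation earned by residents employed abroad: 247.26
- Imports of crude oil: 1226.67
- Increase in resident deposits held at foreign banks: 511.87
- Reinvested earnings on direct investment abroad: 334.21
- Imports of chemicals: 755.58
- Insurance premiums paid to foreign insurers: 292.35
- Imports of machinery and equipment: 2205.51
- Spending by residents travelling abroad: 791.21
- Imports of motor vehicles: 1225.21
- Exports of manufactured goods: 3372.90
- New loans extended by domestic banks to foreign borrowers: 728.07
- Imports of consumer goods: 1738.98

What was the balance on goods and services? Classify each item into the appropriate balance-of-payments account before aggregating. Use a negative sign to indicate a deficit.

Goods: -1226.67 - 755.58 - 2205.51 - 1225.21 + 3372.90 - 1738.98 = -3779.05
Services: -791.21 - 292.35 + 495.11 = -588.45
Trade balance = -3779.05 + (-588.45) = -4367.50
(Excluded from the trade balance — primary income: compensation earned by residents employed abroad 247.26, reinvested earnings on direct investment abroad 334.21; financial account: increase in resident deposits held at foreign banks 511.87, new loans extended by domestic banks to foreign borrowers 728.07.)

-4367.50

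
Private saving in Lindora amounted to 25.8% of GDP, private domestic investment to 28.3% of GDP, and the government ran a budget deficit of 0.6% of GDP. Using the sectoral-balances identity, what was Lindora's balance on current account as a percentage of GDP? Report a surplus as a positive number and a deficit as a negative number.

By the sectoral-balances identity, CA = (S_private - I) + (T - G).
Private balance = 25.8 - 28.3 = -2.5
Government balance (T - G) = -0.6
CA = -2.5 + (-0.6) = -3.1

-3.1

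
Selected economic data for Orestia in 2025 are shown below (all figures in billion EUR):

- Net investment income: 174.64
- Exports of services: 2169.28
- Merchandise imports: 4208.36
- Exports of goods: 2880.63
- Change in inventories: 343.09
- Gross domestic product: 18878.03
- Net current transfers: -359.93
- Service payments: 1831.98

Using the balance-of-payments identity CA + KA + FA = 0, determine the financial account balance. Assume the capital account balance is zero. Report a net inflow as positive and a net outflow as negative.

Goods balance = 2880.63 - 4208.36 = -1327.73
Services balance = 2169.28 - 1831.98 = 337.30
Trade balance (goods + services) = -1327.73 + 337.30 = -990.43
Net primary income = 174.64
Net secondary income = -359.93
Current account = -990.43 + 174.64 + (-359.93) = -1175.72
Financial account = -(-1175.72) = 1175.72

1175.72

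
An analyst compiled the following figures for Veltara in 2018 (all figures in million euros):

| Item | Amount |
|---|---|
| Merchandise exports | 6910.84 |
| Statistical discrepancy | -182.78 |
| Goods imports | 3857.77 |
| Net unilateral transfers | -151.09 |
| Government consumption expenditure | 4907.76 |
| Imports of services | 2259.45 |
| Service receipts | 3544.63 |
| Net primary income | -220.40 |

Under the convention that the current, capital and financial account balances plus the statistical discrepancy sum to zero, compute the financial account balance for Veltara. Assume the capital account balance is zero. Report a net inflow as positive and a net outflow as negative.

Goods balance = 6910.84 - 3857.77 = 3053.07
Services balance = 3544.63 - 2259.45 = 1285.18
Trade balance (goods + services) = 3053.07 + 1285.18 = 4338.25
Net primary income = -220.40
Net secondary income = -151.09
Current account = 4338.25 + (-220.40) + (-151.09) = 3966.76
Financial account = -(3966.76 + (-182.78)) = -3783.98

-3783.98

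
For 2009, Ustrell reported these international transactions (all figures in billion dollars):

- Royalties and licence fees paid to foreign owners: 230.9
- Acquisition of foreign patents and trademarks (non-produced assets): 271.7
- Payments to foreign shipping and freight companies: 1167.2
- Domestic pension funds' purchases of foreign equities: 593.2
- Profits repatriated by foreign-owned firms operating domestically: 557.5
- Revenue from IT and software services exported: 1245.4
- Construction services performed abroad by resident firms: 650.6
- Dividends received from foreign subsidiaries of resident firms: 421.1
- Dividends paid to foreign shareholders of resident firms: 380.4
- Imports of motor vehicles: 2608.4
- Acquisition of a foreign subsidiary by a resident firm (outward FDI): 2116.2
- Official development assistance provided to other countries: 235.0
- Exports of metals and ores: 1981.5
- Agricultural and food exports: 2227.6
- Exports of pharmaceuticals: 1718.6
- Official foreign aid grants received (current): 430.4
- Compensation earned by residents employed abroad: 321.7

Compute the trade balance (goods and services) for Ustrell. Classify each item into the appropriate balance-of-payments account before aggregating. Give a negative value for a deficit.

3817.2

Goods: 1981.5 + 1718.6 + 2227.6 - 2608.4 = 3319.3
Services: 650.6 - 1167.2 + 1245.4 - 230.9 = 497.9
Trade balance = 3319.3 + 497.9 = 3817.2
(Excluded from the trade balance — capital account: acquisition of foreign patents and trademarks (non-produced assets) 271.7; financial account: domestic pension funds' purchases of foreign equities 593.2, acquisition of a foreign subsidiary by a resident firm (outward FDI) 2116.2; primary income: profits repatriated by foreign-owned firms operating domestically 557.5, dividends received from foreign subsidiaries of resident firms 421.1, dividends paid to foreign shareholders of resident firms 380.4, compensation earned by residents employed abroad 321.7; secondary income: official development assistance provided to other countries 235.0, official foreign aid grants received (current) 430.4.)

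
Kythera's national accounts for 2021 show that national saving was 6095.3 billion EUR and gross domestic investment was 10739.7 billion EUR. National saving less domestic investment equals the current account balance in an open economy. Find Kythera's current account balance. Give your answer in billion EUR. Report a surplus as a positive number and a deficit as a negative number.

S - I = CA (net lending to the rest of the world).
CA = S - I = 6095.3 - 10739.7 = -4644.4

-4644.4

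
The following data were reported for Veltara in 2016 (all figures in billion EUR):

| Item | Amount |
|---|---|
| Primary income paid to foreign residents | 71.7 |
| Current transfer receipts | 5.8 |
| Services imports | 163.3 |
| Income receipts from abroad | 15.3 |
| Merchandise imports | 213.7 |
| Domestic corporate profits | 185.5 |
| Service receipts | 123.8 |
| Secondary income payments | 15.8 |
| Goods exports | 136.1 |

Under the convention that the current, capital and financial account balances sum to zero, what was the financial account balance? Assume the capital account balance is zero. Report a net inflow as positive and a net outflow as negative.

Goods balance = 136.1 - 213.7 = -77.6
Services balance = 123.8 - 163.3 = -39.5
Trade balance (goods + services) = -77.6 + (-39.5) = -117.1
Net primary income = 15.3 - 71.7 = -56.4
Net secondary income = 5.8 - 15.8 = -10.0
Current account = -117.1 + (-56.4) + (-10.0) = -183.5
Financial account = -(-183.5) = 183.5

183.5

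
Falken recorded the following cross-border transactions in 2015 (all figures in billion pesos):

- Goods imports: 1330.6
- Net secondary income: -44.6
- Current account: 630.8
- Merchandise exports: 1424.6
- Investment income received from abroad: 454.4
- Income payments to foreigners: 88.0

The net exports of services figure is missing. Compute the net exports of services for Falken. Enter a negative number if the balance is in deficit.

215.0

Current account = goods balance + services balance + net primary income + net secondary income
Sum of the known components = 415.8
Net exports of services = CA - (known components) = 630.8 - 415.8 = 215.0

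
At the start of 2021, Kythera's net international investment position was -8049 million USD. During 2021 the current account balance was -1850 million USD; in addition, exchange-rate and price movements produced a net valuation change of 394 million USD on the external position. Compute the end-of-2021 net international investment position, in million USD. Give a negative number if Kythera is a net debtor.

-9505

Change in NIIP = current account + net valuation change = -1850 + 394 = -1456
End-of-year NIIP = -8049 + (-1456) = -9505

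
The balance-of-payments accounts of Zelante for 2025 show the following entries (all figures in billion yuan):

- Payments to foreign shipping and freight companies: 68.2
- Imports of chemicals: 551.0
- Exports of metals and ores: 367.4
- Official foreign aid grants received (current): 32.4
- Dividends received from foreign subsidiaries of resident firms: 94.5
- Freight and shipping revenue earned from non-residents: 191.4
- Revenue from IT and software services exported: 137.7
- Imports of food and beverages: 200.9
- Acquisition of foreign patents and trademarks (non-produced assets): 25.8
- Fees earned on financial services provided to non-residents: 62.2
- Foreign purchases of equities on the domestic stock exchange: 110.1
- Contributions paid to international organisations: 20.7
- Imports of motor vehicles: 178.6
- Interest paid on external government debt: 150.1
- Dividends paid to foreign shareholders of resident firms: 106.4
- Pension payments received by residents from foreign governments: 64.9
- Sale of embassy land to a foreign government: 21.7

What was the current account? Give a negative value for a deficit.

-325.4

Goods: -200.9 - 551.0 - 178.6 + 367.4 = -563.1
Services: 62.2 + 191.4 + 137.7 - 68.2 = 323.1
Primary income: 94.5 - 150.1 - 106.4 = -162.0
Secondary income: 32.4 - 20.7 + 64.9 = 76.6
Current account = (-563.1) + 323.1 + (-162.0) + 76.6 = -325.4
(Excluded from the current account — capital account: acquisition of foreign patents and trademarks (non-produced assets) 25.8, sale of embassy land to a foreign government 21.7; financial account: foreign purchases of equities on the domestic stock exchange 110.1.)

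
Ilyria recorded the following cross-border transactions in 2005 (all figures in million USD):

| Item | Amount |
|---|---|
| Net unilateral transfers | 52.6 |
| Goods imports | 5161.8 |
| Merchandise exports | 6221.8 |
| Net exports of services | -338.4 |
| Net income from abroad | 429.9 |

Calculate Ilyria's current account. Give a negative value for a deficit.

1204.1

Goods balance = 6221.8 - 5161.8 = 1060.0
Services balance = -338.4
Trade balance (goods + services) = 1060.0 + (-338.4) = 721.6
Net primary income = 429.9
Net secondary income = 52.6
Current account = 721.6 + 429.9 + 52.6 = 1204.1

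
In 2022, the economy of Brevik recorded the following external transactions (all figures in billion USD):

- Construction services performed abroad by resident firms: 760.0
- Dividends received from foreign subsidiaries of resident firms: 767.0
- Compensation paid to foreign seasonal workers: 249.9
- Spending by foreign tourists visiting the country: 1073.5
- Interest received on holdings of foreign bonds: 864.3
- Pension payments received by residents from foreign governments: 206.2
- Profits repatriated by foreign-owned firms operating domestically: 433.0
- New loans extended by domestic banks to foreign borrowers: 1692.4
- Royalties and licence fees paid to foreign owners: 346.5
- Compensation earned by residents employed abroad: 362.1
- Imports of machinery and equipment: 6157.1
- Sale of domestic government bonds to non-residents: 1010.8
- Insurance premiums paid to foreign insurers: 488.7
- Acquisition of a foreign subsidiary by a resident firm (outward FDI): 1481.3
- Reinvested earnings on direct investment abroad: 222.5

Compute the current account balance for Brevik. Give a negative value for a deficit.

-3419.6

Goods: -6157.1
Services: 1073.5 + 760.0 - 346.5 - 488.7 = 998.3
Primary income: 864.3 + 222.5 - 433.0 - 249.9 + 767.0 + 362.1 = 1533.0
Secondary income: 206.2
Current account = (-6157.1) + 998.3 + 1533.0 + 206.2 = -3419.6
(Excluded from the current account — financial account: new loans extended by domestic banks to foreign borrowers 1692.4, sale of domestic government bonds to non-residents 1010.8, acquisition of a foreign subsidiary by a resident firm (outward FDI) 1481.3.)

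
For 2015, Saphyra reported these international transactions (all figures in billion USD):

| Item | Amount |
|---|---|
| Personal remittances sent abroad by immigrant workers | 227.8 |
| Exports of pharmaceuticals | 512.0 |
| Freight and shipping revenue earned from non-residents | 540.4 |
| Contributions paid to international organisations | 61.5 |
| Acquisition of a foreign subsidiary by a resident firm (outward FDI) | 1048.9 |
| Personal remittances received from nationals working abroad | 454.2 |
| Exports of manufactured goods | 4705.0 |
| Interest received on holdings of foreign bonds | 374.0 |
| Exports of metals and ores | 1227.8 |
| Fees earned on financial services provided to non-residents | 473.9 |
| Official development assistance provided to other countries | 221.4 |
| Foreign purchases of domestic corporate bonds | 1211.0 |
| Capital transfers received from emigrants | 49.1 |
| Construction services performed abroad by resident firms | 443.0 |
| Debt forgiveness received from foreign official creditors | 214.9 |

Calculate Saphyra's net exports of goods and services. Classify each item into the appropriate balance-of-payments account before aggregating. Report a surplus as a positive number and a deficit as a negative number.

7902.1

Goods: 512.0 + 1227.8 + 4705.0 = 6444.8
Services: 443.0 + 473.9 + 540.4 = 1457.3
Trade balance = 6444.8 + 1457.3 = 7902.1
(Excluded from the trade balance — secondary income: personal remittances sent abroad by immigrant workers 227.8, contributions paid to international organisations 61.5, personal remittances received from nationals working abroad 454.2, official development assistance provided to other countries 221.4; financial account: acquisition of a foreign subsidiary by a resident firm (outward FDI) 1048.9, foreign purchases of domestic corporate bonds 1211.0; primary income: interest received on holdings of foreign bonds 374.0; capital account: capital transfers received from emigrants 49.1, debt forgiveness received from foreign official creditors 214.9.)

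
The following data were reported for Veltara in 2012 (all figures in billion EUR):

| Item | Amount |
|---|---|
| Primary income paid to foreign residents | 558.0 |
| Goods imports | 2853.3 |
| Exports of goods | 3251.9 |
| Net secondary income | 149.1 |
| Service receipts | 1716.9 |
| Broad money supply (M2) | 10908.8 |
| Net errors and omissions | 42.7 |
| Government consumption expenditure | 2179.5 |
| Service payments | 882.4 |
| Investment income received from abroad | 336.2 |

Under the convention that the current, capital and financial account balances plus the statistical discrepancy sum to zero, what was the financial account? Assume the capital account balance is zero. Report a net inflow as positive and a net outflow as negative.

Goods balance = 3251.9 - 2853.3 = 398.6
Services balance = 1716.9 - 882.4 = 834.5
Trade balance (goods + services) = 398.6 + 834.5 = 1233.1
Net primary income = 336.2 - 558.0 = -221.8
Net secondary income = 149.1
Current account = 1233.1 + (-221.8) + 149.1 = 1160.4
Financial account = -(1160.4 + 42.7) = -1203.1

-1203.1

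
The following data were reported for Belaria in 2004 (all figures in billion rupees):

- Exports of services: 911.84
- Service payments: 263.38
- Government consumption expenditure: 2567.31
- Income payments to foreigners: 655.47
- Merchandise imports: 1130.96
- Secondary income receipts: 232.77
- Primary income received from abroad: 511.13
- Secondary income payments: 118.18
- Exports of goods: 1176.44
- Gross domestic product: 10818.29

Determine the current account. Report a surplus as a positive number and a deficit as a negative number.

Goods balance = 1176.44 - 1130.96 = 45.48
Services balance = 911.84 - 263.38 = 648.46
Trade balance (goods + services) = 45.48 + 648.46 = 693.94
Net primary income = 511.13 - 655.47 = -144.34
Net secondary income = 232.77 - 118.18 = 114.59
Current account = 693.94 + (-144.34) + 114.59 = 664.19

664.19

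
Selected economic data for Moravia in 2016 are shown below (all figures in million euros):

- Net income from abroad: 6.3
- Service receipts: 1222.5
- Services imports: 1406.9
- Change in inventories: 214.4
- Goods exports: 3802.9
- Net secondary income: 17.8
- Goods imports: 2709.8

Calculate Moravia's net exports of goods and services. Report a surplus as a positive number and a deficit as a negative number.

Goods balance = 3802.9 - 2709.8 = 1093.1
Services balance = 1222.5 - 1406.9 = -184.4
Trade balance (goods + services) = 1093.1 + (-184.4) = 908.7

908.7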